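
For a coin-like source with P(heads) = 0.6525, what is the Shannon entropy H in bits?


H = -p*log2(p) - (1-p)*log2(1-p). -0.6525*log2(0.6525) = 0.401908; -0.3475*log2(0.3475) = 0.529908. H = 0.401908 + 0.529908 = 0.9318

0.9318 bits


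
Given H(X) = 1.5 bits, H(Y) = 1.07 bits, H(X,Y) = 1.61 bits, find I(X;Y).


I(X;Y) = H(X) + H(Y) - H(X,Y) = 1.5 + 1.07 - 1.61 = 0.96

0.96 bits


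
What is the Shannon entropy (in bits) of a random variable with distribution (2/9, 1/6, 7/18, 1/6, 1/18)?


H = -sum(p_i * log2(p_i)). Terms: -(2/9)*log2(2/9) = 0.482206; -(1/6)*log2(1/6) = 0.430827; -(7/18)*log2(7/18) = 0.529888; -(1/6)*log2(1/6) = 0.430827; -(1/18)*log2(1/18) = 0.231663. H = 0.482206 + 0.430827 + 0.529888 + 0.430827 + 0.231663 = 2.1054

2.1054 bits


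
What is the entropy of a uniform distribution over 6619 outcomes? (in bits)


H = log2(n) = log2(6619) = 12.6924

12.6924 bits


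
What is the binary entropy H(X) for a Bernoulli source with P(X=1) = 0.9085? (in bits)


H = -p*log2(p) - (1-p)*log2(1-p). -0.9085*log2(0.9085) = 0.125774; -0.0915*log2(0.0915) = 0.315683. H = 0.125774 + 0.315683 = 0.4415

0.4415 bits


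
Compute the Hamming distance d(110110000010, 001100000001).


Count differing positions: ^ ^ ^ . ^ . . . . . ^ ^ = 6 differences

6


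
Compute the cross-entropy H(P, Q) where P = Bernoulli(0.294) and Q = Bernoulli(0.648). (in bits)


H(P,Q) = -p*log2(q) - (1-p)*log2(1-q). -0.294*log2(0.648) = 0.184025; -0.706*log2(0.352) = 1.063485. H(P,Q) = 0.184025 + 1.063485 = 1.2475

1.2475 bits


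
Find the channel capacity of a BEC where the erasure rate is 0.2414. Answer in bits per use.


C = 1 - epsilon = 1 - 0.2414 = 0.7586

0.7586 bits


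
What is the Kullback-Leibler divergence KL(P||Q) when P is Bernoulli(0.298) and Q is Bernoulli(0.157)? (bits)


KL = p*log2(p/q) + (1-p)*log2((1-p)/(1-q)) = 0.298*log2(0.298/0.157) + 0.702*log2(0.702/0.843) = 0.0901

0.0901 bits


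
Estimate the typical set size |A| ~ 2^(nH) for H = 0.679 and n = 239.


log2|A_typical| = nH = 239 * 0.679 = 162.281, so |A_typical| ~ 2^162.281 = 7.103e+48

7.103e+48


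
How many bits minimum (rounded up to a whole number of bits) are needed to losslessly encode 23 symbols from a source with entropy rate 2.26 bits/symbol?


Minimum bits >= n * H = 23 * 2.26 = 51.98, rounded up to a whole number of bits = 52

52 bits


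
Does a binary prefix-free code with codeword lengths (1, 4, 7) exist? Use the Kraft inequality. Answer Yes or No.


Kraft sum = sum(2^(-l_i)) = 0.5703, need <= 1. Result: satisfied (a binary prefix-free code with these lengths exists)

Yes


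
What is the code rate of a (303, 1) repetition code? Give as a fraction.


Rate = k/n = 1/303

1/303


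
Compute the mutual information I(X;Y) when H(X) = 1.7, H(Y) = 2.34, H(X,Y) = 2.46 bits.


I(X;Y) = H(X) + H(Y) - H(X,Y) = 1.7 + 2.34 - 2.46 = 1.58

1.58 bits


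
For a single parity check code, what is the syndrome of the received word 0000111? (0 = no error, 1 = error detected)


Syndrome = XOR of all bits = 0 XOR 0 XOR 0 XOR 0 XOR 1 XOR 1 XOR 1 = 1

1


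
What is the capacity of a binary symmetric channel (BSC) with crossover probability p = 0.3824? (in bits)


H(p) = -p*log2(p) - (1-p)*log2(1-p) = -0.3824*log2(0.3824) - 0.6176*log2(0.6176) = 0.530330 + 0.429390 = 0.9597. C = 1 - H(p) = 1 - 0.9597 = 0.0403

0.0403 bits


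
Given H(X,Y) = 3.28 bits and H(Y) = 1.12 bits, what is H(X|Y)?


H(X|Y) = H(X,Y) - H(Y) = 3.28 - 1.12 = 2.16

2.16 bits


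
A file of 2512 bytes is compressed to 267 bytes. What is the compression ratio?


Ratio = original / compressed = 2512 / 267 = 9.4082

9.4082


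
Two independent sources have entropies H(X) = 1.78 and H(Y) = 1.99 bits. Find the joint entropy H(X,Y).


For independent variables, H(X,Y) = H(X) + H(Y) = 1.78 + 1.99 = 3.77

3.77 bits


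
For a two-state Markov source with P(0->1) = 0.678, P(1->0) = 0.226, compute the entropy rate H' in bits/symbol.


Stationary distribution: pi_0 = p10/(p01+p10) = 0.25, pi_1 = 0.75. Entropy rate H' = pi_0*H(p01) + pi_1*H(p10) = 0.25*0.9065 + 0.75*0.771 = 0.8049

0.8049 bits/symbol


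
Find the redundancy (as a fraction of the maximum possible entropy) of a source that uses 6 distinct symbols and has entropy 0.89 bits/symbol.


H_max = log2(K) = log2(6) = 2.585 bits/symbol. Redundancy = 1 - H/H_max = 1 - 0.89/2.585 = 1 - 0.3443 = 0.6557

0.6557


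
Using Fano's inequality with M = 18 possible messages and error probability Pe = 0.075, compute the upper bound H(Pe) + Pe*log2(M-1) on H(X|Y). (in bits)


H(Pe) = -Pe*log2(Pe) - (1-Pe)*log2(1-Pe) = -0.075*log2(0.075) - 0.925*log2(0.925) = 0.280272 + 0.104039 = 0.3843. Pe*log2(M-1) = 0.075*log2(17) = 0.306560. Bound = H(Pe) + Pe*log2(M-1) = 0.280272 + 0.104039 + 0.306560 = 0.6909

0.6909 bits


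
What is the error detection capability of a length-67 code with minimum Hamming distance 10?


Detection capability = d_min - 1 = 10 - 1 = 9

9 errors


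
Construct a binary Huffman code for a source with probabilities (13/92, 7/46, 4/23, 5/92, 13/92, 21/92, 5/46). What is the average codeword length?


Huffman construction (repeatedly merge the two least-probable nodes; each merge adds 1 bit to every symbol beneath it): 5/92 + 5/46 = 15/92; 13/92 + 13/92 = 13/46; 7/46 + 15/92 = 29/92; 4/23 + 21/92 = 37/92; 13/46 + 29/92 = 55/92; 37/92 + 55/92 = 1. Resulting codeword lengths (in the order the probabilities were given): (3, 3, 2, 4, 3, 2, 4). L_avg = sum(p_i * l_i) = 13/92*3 + 7/46*3 + 4/23*2 + 5/92*4 + 13/92*3 + 21/92*2 + 5/46*4 = 127/46 = 2.7609

2.7609 bits


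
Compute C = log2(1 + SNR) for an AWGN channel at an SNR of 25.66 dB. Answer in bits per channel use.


SNR_linear = 10^(25.66/10) = 368.129; C = log2(1 + SNR_linear) = log2(1 + 368.129) = 8.528

8.528 bits/channel use


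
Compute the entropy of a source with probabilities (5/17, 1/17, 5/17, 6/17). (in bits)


H = -sum(p_i * log2(p_i)). Terms: -(5/17)*log2(5/17) = 0.519275; -(1/17)*log2(1/17) = 0.240439; -(5/17)*log2(5/17) = 0.519275; -(6/17)*log2(6/17) = 0.530294. H = 0.519275 + 0.240439 + 0.519275 + 0.530294 = 1.8093

1.8093 bits


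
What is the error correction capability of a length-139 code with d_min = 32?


Correction capability = floor((d-1)/2) = floor((32-1)/2) = 15

15 errors


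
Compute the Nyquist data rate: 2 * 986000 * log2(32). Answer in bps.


Rate = 2 * B * log2(M) = 2 * 986000 * 5.0 = 9860000.0

9860000.0 bps


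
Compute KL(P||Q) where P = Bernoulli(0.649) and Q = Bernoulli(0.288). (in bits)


KL = p*log2(p/q) + (1-p)*log2((1-p)/(1-q)) = 0.649*log2(0.649/0.288) + 0.351*log2(0.351/0.712) = 0.4026

0.4026 bits


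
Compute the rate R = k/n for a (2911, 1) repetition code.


Rate = k/n = 1/2911

1/2911


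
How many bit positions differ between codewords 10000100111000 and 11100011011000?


Count differing positions: . ^ ^ . . ^ ^ ^ ^ . . . . . = 6 differences

6


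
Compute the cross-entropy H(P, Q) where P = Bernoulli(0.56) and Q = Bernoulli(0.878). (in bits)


H(P,Q) = -p*log2(q) - (1-p)*log2(1-q). -0.56*log2(0.878) = 0.105116; -0.44*log2(0.122) = 1.335421. H(P,Q) = 0.105116 + 1.335421 = 1.4405

1.4405 bits


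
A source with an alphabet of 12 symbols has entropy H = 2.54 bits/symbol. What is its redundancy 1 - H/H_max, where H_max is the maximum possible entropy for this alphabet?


H_max = log2(K) = log2(12) = 3.585 bits/symbol. Redundancy = 1 - H/H_max = 1 - 2.54/3.585 = 1 - 0.7085 = 0.2915

0.2915


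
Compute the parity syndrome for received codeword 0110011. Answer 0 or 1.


Syndrome = XOR of all bits = 0 XOR 1 XOR 1 XOR 0 XOR 0 XOR 1 XOR 1 = 0

0


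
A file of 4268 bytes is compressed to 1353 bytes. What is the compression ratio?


Ratio = original / compressed = 4268 / 1353 = 3.1545

3.1545


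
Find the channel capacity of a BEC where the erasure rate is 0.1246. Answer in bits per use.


C = 1 - epsilon = 1 - 0.1246 = 0.8754

0.8754 bits


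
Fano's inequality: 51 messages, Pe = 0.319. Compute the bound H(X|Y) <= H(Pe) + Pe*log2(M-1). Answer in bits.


H(Pe) = -Pe*log2(Pe) - (1-Pe)*log2(1-Pe) = -0.319*log2(0.319) - 0.681*log2(0.681) = 0.525831 + 0.377460 = 0.9033. Pe*log2(M-1) = 0.319*log2(50) = 1.800390. Bound = H(Pe) + Pe*log2(M-1) = 0.525831 + 0.377460 + 1.800390 = 2.7037

2.7037 bits


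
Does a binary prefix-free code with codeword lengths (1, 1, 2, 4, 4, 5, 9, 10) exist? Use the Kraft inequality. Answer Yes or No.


Kraft sum = sum(2^(-l_i)) = 1.4092, need <= 1. Result: violated (a binary prefix-free code with these lengths cannot exist)

No


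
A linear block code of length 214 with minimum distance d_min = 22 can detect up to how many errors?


Detection capability = d_min - 1 = 22 - 1 = 21

21 errors


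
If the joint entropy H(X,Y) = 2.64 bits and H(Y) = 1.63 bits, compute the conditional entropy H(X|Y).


H(X|Y) = H(X,Y) - H(Y) = 2.64 - 1.63 = 1.01

1.01 bits


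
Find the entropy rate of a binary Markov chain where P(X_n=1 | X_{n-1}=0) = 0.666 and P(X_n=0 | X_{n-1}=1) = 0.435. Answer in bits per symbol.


Stationary distribution: pi_0 = p10/(p01+p10) = 0.3951, pi_1 = 0.6049. Entropy rate H' = pi_0*H(p01) + pi_1*H(p10) = 0.3951*0.919 + 0.6049*0.9878 = 0.9606

0.9606 bits/symbol


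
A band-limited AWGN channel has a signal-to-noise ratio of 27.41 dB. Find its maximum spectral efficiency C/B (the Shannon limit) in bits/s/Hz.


SNR_linear = 10^(27.41/10) = 550.8077; C/B = log2(1 + SNR_linear) = log2(1 + 550.8077) = 9.108

9.108 bits/s/Hz


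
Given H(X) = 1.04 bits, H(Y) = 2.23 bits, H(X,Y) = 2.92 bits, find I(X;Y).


I(X;Y) = H(X) + H(Y) - H(X,Y) = 1.04 + 2.23 - 2.92 = 0.35

0.35 bits


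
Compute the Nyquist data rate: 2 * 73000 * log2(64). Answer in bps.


Rate = 2 * B * log2(M) = 2 * 73000 * 6.0 = 876000.0

876000.0 bps


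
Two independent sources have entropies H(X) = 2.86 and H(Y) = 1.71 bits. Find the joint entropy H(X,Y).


For independent variables, H(X,Y) = H(X) + H(Y) = 2.86 + 1.71 = 4.57

4.57 bits


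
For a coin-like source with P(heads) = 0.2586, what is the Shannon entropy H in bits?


H = -p*log2(p) - (1-p)*log2(1-p). -0.2586*log2(0.2586) = 0.504582; -0.7414*log2(0.7414) = 0.320045. H = 0.504582 + 0.320045 = 0.8246

0.8246 bits


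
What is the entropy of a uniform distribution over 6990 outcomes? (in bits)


H = log2(n) = log2(6990) = 12.7711

12.7711 bits


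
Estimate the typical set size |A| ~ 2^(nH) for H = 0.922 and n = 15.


log2|A_typical| = nH = 15 * 0.922 = 13.83, so |A_typical| ~ 2^13.83 = 1.456e+04

1.456e+04


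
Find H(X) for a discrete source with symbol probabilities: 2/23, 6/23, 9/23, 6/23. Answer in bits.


H = -sum(p_i * log2(p_i)). Terms: -(2/23)*log2(2/23) = 0.306397; -(6/23)*log2(6/23) = 0.505722; -(9/23)*log2(9/23) = 0.529684; -(6/23)*log2(6/23) = 0.505722. H = 0.306397 + 0.505722 + 0.529684 + 0.505722 = 1.8475

1.8475 bits


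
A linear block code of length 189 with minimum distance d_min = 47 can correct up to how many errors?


Correction capability = floor((d-1)/2) = floor((47-1)/2) = 23

23 errors


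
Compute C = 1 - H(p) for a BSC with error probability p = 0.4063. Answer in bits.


H(p) = -p*log2(p) - (1-p)*log2(1-p) = -0.4063*log2(0.4063) - 0.5937*log2(0.5937) = 0.527939 + 0.446578 = 0.9745. C = 1 - H(p) = 1 - 0.9745 = 0.0255

0.0255 bits


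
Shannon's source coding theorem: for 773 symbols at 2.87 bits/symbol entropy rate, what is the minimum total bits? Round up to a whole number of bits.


Minimum bits >= n * H = 773 * 2.87 = 2218.51, rounded up to a whole number of bits = 2219

2219 bits


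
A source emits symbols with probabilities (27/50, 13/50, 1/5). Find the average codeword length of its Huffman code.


Huffman construction (repeatedly merge the two least-probable nodes; each merge adds 1 bit to every symbol beneath it): 1/5 + 13/50 = 23/50; 23/50 + 27/50 = 1. Resulting codeword lengths (in the order the probabilities were given): (1, 2, 2). L_avg = sum(p_i * l_i) = 27/50*1 + 13/50*2 + 1/5*2 = 73/50 = 1.46

1.46 bits


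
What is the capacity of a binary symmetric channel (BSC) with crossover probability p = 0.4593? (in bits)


H(p) = -p*log2(p) - (1-p)*log2(1-p) = -0.4593*log2(0.4593) - 0.5407*log2(0.5407) = 0.515560 + 0.479655 = 0.9952. C = 1 - H(p) = 1 - 0.9952 = 0.0048

0.0048 bits


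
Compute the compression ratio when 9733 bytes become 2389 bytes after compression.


Ratio = original / compressed = 9733 / 2389 = 4.0741

4.0741


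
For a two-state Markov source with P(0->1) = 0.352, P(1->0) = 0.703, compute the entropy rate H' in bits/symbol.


Stationary distribution: pi_0 = p10/(p01+p10) = 0.6664, pi_1 = 0.3336. Entropy rate H' = pi_0*H(p01) + pi_1*H(p10) = 0.6664*0.9358 + 0.3336*0.8776 = 0.9164

0.9164 bits/symbol


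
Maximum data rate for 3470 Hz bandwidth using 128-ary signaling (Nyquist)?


Rate = 2 * B * log2(M) = 2 * 3470 * 7.0 = 48580.0

48580.0 bps


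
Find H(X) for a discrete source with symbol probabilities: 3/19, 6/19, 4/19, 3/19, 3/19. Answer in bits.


H = -sum(p_i * log2(p_i)). Terms: -(3/19)*log2(3/19) = 0.420468; -(6/19)*log2(6/19) = 0.525147; -(4/19)*log2(4/19) = 0.473248; -(3/19)*log2(3/19) = 0.420468; -(3/19)*log2(3/19) = 0.420468. H = 0.420468 + 0.525147 + 0.473248 + 0.420468 + 0.420468 = 2.2598

2.2598 bits


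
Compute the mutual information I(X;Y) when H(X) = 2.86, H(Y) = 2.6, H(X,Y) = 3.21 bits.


I(X;Y) = H(X) + H(Y) - H(X,Y) = 2.86 + 2.6 - 3.21 = 2.25

2.25 bits


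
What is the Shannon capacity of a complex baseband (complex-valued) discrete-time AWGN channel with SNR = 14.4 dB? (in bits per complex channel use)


SNR_linear = 10^(14.4/10) = 27.5423; C = log2(1 + SNR_linear) = log2(1 + 27.5423) = 4.835

4.835 bits/channel use


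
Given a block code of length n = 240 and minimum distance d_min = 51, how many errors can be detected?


Detection capability = d_min - 1 = 51 - 1 = 50

50 errors


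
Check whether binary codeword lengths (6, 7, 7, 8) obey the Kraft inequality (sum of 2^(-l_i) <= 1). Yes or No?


Kraft sum = sum(2^(-l_i)) = 0.0352, need <= 1. Result: satisfied (a binary prefix-free code with these lengths exists)

Yes


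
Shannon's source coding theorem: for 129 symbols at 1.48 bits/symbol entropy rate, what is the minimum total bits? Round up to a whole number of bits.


Minimum bits >= n * H = 129 * 1.48 = 190.92, rounded up to a whole number of bits = 191

191 bits


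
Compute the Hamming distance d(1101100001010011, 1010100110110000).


Count differing positions: . ^ ^ ^ . . . ^ ^ ^ ^ . . . ^ ^ = 9 differences

9


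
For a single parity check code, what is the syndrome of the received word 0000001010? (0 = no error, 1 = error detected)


Syndrome = XOR of all bits = 0 XOR 0 XOR 0 XOR 0 XOR 0 XOR 0 XOR 1 XOR 0 XOR 1 XOR 0 = 0

0


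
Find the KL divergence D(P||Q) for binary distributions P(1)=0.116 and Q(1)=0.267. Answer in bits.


KL = p*log2(p/q) + (1-p)*log2((1-p)/(1-q)) = 0.116*log2(0.116/0.267) + 0.884*log2(0.884/0.733) = 0.0994

0.0994 bits


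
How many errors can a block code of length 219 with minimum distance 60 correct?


Correction capability = floor((d-1)/2) = floor((60-1)/2) = 29

29 errors


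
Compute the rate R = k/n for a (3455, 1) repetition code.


Rate = k/n = 1/3455

1/3455


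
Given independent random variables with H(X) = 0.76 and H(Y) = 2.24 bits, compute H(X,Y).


For independent variables, H(X,Y) = H(X) + H(Y) = 0.76 + 2.24 = 3.0

3.0 bits


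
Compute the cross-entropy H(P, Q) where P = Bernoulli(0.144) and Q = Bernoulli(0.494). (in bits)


H(P,Q) = -p*log2(q) - (1-p)*log2(1-q). -0.144*log2(0.494) = 0.146508; -0.856*log2(0.506) = 0.841269. H(P,Q) = 0.146508 + 0.841269 = 0.9878

0.9878 bits


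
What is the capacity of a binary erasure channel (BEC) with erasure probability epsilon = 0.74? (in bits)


C = 1 - epsilon = 1 - 0.74 = 0.26

0.26 bits


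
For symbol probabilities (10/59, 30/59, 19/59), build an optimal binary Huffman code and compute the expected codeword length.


Huffman construction (repeatedly merge the two least-probable nodes; each merge adds 1 bit to every symbol beneath it): 10/59 + 19/59 = 29/59; 29/59 + 30/59 = 1. Resulting codeword lengths (in the order the probabilities were given): (2, 1, 2). L_avg = sum(p_i * l_i) = 10/59*2 + 30/59*1 + 19/59*2 = 88/59 = 1.4915

1.4915 bits


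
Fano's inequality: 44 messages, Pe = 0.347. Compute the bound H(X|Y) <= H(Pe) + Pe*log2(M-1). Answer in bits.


H(Pe) = -Pe*log2(Pe) - (1-Pe)*log2(1-Pe) = -0.347*log2(0.347) - 0.653*log2(0.653) = 0.529866 + 0.401494 = 0.9314. Pe*log2(M-1) = 0.347*log2(43) = 1.882914. Bound = H(Pe) + Pe*log2(M-1) = 0.529866 + 0.401494 + 1.882914 = 2.8143

2.8143 bits


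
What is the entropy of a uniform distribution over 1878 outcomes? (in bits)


H = log2(n) = log2(1878) = 10.875

10.875 bits


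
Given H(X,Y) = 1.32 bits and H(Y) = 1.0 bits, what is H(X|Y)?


H(X|Y) = H(X,Y) - H(Y) = 1.32 - 1.0 = 0.32

0.32 bits


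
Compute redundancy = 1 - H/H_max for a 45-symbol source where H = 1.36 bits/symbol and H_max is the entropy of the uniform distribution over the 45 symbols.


H_max = log2(K) = log2(45) = 5.4919 bits/symbol. Redundancy = 1 - H/H_max = 1 - 1.36/5.4919 = 1 - 0.2476 = 0.7524

0.7524


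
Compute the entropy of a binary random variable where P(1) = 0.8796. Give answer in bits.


H = -p*log2(p) - (1-p)*log2(1-p). -0.8796*log2(0.8796) = 0.162797; -0.1204*log2(0.1204) = 0.367713. H = 0.162797 + 0.367713 = 0.5305

0.5305 bits


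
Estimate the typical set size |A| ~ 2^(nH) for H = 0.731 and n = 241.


log2|A_typical| = nH = 241 * 0.731 = 176.171, so |A_typical| ~ 2^176.171 = 1.078e+53

1.078e+53


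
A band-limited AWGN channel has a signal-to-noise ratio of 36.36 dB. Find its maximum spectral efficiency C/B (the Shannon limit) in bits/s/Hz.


SNR_linear = 10^(36.36/10) = 4325.1383; C/B = log2(1 + SNR_linear) = log2(1 + 4325.1383) = 12.0789

12.0789 bits/s/Hz


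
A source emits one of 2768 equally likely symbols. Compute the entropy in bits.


H = log2(n) = log2(2768) = 11.4346

11.4346 bits


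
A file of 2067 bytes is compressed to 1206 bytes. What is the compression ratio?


Ratio = original / compressed = 2067 / 1206 = 1.7139

1.7139


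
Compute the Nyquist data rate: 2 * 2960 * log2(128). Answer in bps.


Rate = 2 * B * log2(M) = 2 * 2960 * 7.0 = 41440.0

41440.0 bps


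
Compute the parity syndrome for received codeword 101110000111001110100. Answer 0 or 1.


Syndrome = XOR of all bits = 1 XOR 0 XOR 1 XOR 1 XOR 1 XOR 0 XOR 0 XOR 0 XOR 0 XOR 1 XOR 1 XOR 1 XOR 0 XOR 0 XOR 1 XOR 1 XOR 1 XOR 0 XOR 1 XOR 0 XOR 0 = 1

1


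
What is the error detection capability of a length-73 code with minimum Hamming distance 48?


Detection capability = d_min - 1 = 48 - 1 = 47

47 errors


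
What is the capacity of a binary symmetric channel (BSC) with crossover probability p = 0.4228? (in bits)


H(p) = -p*log2(p) - (1-p)*log2(1-p) = -0.4228*log2(0.4228) - 0.5772*log2(0.5772) = 0.525098 + 0.457637 = 0.9827. C = 1 - H(p) = 1 - 0.9827 = 0.0173

0.0173 bits


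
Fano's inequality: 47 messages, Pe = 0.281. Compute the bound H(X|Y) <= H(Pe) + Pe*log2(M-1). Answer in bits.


H(Pe) = -Pe*log2(Pe) - (1-Pe)*log2(1-Pe) = -0.281*log2(0.281) - 0.719*log2(0.719) = 0.514612 + 0.342198 = 0.8568. Pe*log2(M-1) = 0.281*log2(46) = 1.552121. Bound = H(Pe) + Pe*log2(M-1) = 0.514612 + 0.342198 + 1.552121 = 2.4089

2.4089 bits


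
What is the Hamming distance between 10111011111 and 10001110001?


Count differing positions: . . ^ ^ . ^ . ^ ^ ^ . = 6 differences

6


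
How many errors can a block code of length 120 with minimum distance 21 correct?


Correction capability = floor((d-1)/2) = floor((21-1)/2) = 10

10 errors


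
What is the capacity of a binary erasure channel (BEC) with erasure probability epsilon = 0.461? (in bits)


C = 1 - epsilon = 1 - 0.461 = 0.539

0.539 bits


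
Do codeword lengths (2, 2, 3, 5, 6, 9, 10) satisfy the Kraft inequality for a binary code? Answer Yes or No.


Kraft sum = sum(2^(-l_i)) = 0.6748, need <= 1. Result: satisfied (a binary prefix-free code with these lengths exists)

Yes


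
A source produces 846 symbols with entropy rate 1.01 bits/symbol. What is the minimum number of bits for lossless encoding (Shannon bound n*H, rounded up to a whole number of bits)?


Minimum bits >= n * H = 846 * 1.01 = 854.46, rounded up to a whole number of bits = 855

855 bits


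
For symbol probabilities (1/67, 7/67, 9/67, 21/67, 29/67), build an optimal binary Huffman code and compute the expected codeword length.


Huffman construction (repeatedly merge the two least-probable nodes; each merge adds 1 bit to every symbol beneath it): 1/67 + 7/67 = 8/67; 8/67 + 9/67 = 17/67; 17/67 + 21/67 = 38/67; 29/67 + 38/67 = 1. Resulting codeword lengths (in the order the probabilities were given): (4, 4, 3, 2, 1). L_avg = sum(p_i * l_i) = 1/67*4 + 7/67*4 + 9/67*3 + 21/67*2 + 29/67*1 = 130/67 = 1.9403

1.9403 bits


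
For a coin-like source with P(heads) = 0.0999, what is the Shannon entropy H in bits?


H = -p*log2(p) - (1-p)*log2(1-p). -0.0999*log2(0.0999) = 0.332005; -0.9001*log2(0.9001) = 0.136674. H = 0.332005 + 0.136674 = 0.4687

0.4687 bits


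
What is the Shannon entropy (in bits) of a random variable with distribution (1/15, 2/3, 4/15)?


H = -sum(p_i * log2(p_i)). Terms: -(1/15)*log2(1/15) = 0.260459; -(2/3)*log2(2/3) = 0.389975; -(4/15)*log2(4/15) = 0.508504. H = 0.260459 + 0.389975 + 0.508504 = 1.1589

1.1589 bits


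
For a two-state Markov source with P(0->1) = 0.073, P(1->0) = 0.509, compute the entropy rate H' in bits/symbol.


Stationary distribution: pi_0 = p10/(p01+p10) = 0.8746, pi_1 = 0.1254. Entropy rate H' = pi_0*H(p01) + pi_1*H(p10) = 0.8746*0.377 + 0.1254*0.9998 = 0.4551

0.4551 bits/symbol


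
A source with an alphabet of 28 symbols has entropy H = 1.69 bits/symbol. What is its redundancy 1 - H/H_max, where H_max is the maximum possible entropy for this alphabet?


H_max = log2(K) = log2(28) = 4.8074 bits/symbol. Redundancy = 1 - H/H_max = 1 - 1.69/4.8074 = 1 - 0.3515 = 0.6485

0.6485


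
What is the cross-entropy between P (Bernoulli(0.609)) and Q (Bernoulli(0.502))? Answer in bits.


H(P,Q) = -p*log2(q) - (1-p)*log2(1-q). -0.609*log2(0.502) = 0.605493; -0.391*log2(0.498) = 0.393261. H(P,Q) = 0.605493 + 0.393261 = 0.9988

0.9988 bits


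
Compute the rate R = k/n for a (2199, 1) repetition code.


Rate = k/n = 1/2199

1/2199


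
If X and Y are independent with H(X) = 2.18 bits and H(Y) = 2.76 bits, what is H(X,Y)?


For independent variables, H(X,Y) = H(X) + H(Y) = 2.18 + 2.76 = 4.94

4.94 bits


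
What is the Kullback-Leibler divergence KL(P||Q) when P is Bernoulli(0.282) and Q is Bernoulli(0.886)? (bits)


KL = p*log2(p/q) + (1-p)*log2((1-p)/(1-q)) = 0.282*log2(0.282/0.886) + 0.718*log2(0.718/0.114) = 1.4405

1.4405 bits


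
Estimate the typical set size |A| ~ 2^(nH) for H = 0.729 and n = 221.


log2|A_typical| = nH = 221 * 0.729 = 161.109, so |A_typical| ~ 2^161.109 = 3.152e+48

3.152e+48


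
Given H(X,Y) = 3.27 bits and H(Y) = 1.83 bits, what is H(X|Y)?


H(X|Y) = H(X,Y) - H(Y) = 3.27 - 1.83 = 1.44

1.44 bits


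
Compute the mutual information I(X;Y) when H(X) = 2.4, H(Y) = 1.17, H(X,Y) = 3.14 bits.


I(X;Y) = H(X) + H(Y) - H(X,Y) = 2.4 + 1.17 - 3.14 = 0.43

0.43 bits


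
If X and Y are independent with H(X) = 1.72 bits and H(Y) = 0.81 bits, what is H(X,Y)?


For independent variables, H(X,Y) = H(X) + H(Y) = 1.72 + 0.81 = 2.53

2.53 bits


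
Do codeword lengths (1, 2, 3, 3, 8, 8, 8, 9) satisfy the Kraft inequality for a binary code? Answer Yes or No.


Kraft sum = sum(2^(-l_i)) = 1.0137, need <= 1. Result: violated (a binary prefix-free code with these lengths cannot exist)

No


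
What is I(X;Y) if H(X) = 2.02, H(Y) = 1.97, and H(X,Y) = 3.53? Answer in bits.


I(X;Y) = H(X) + H(Y) - H(X,Y) = 2.02 + 1.97 - 3.53 = 0.46

0.46 bits


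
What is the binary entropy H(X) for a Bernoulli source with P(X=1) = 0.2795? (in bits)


H = -p*log2(p) - (1-p)*log2(1-p). -0.2795*log2(0.2795) = 0.514023; -0.7205*log2(0.7205) = 0.340746. H = 0.514023 + 0.340746 = 0.8548

0.8548 bits


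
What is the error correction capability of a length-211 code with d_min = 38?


Correction capability = floor((d-1)/2) = floor((38-1)/2) = 18

18 errors


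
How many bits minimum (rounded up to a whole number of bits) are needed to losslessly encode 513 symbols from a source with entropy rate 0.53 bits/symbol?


Minimum bits >= n * H = 513 * 0.53 = 271.89, rounded up to a whole number of bits = 272

272 bits


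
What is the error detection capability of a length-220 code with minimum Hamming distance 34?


Detection capability = d_min - 1 = 34 - 1 = 33

33 errors


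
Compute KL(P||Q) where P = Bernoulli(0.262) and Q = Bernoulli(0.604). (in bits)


KL = p*log2(p/q) + (1-p)*log2((1-p)/(1-q)) = 0.262*log2(0.262/0.604) + 0.738*log2(0.738/0.396) = 0.3471

0.3471 bits


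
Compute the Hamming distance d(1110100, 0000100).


Count differing positions: ^ ^ ^ . . . . = 3 differences

3


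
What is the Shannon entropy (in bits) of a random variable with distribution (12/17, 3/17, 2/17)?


H = -sum(p_i * log2(p_i)). Terms: -(12/17)*log2(12/17) = 0.354706; -(3/17)*log2(3/17) = 0.441618; -(2/17)*log2(2/17) = 0.363231. H = 0.354706 + 0.441618 + 0.363231 = 1.1596

1.1596 bits


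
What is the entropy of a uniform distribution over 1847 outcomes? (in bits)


H = log2(n) = log2(1847) = 10.851

10.851 bits


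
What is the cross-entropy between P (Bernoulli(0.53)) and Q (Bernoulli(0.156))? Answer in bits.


H(P,Q) = -p*log2(q) - (1-p)*log2(1-q). -0.53*log2(0.156) = 1.420602; -0.47*log2(0.844) = 0.115002. H(P,Q) = 1.420602 + 0.115002 = 1.5356

1.5356 bits


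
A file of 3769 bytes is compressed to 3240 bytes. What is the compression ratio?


Ratio = original / compressed = 3769 / 3240 = 1.1633

1.1633


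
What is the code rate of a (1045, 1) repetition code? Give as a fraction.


Rate = k/n = 1/1045

1/1045


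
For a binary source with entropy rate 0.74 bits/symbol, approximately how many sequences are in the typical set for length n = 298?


log2|A_typical| = nH = 298 * 0.74 = 220.52, so |A_typical| ~ 2^220.52 = 2.416e+66

2.416e+66


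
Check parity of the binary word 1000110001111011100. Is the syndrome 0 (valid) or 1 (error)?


Syndrome = XOR of all bits = 1 XOR 0 XOR 0 XOR 0 XOR 1 XOR 1 XOR 0 XOR 0 XOR 0 XOR 1 XOR 1 XOR 1 XOR 1 XOR 0 XOR 1 XOR 1 XOR 1 XOR 0 XOR 0 = 0

0


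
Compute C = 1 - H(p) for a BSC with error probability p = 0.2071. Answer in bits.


H(p) = -p*log2(p) - (1-p)*log2(1-p) = -0.2071*log2(0.2071) - 0.7929*log2(0.7929) = 0.470448 + 0.265454 = 0.7359. C = 1 - H(p) = 1 - 0.7359 = 0.2641

0.2641 bits


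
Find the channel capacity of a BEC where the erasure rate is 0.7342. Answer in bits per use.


C = 1 - epsilon = 1 - 0.7342 = 0.2658

0.2658 bits


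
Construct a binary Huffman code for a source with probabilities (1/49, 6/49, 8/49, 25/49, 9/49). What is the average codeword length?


Huffman construction (repeatedly merge the two least-probable nodes; each merge adds 1 bit to every symbol beneath it): 1/49 + 6/49 = 1/7; 1/7 + 8/49 = 15/49; 9/49 + 15/49 = 24/49; 24/49 + 25/49 = 1. Resulting codeword lengths (in the order the probabilities were given): (4, 4, 3, 1, 2). L_avg = sum(p_i * l_i) = 1/49*4 + 6/49*4 + 8/49*3 + 25/49*1 + 9/49*2 = 95/49 = 1.9388

1.9388 bits


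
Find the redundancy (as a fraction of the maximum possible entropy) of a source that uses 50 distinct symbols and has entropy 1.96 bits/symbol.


H_max = log2(K) = log2(50) = 5.6439 bits/symbol. Redundancy = 1 - H/H_max = 1 - 1.96/5.6439 = 1 - 0.3473 = 0.6527

0.6527


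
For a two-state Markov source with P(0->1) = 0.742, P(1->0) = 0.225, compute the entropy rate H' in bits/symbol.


Stationary distribution: pi_0 = p10/(p01+p10) = 0.2327, pi_1 = 0.7673. Entropy rate H' = pi_0*H(p01) + pi_1*H(p10) = 0.2327*0.8237 + 0.7673*0.7692 = 0.7819

0.7819 bits/symbol


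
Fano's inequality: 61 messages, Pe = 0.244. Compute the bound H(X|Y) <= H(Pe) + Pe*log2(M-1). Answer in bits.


H(Pe) = -Pe*log2(Pe) - (1-Pe)*log2(1-Pe) = -0.244*log2(0.244) - 0.756*log2(0.756) = 0.496551 + 0.305078 = 0.8016. Pe*log2(M-1) = 0.244*log2(60) = 1.441281. Bound = H(Pe) + Pe*log2(M-1) = 0.496551 + 0.305078 + 1.441281 = 2.2429

2.2429 bits


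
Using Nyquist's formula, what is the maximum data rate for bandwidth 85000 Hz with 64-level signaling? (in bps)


Rate = 2 * B * log2(M) = 2 * 85000 * 6.0 = 1020000.0

1020000.0 bps


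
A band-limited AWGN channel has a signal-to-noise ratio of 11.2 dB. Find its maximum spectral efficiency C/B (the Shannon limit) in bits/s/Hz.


SNR_linear = 10^(11.2/10) = 13.1826; C/B = log2(1 + SNR_linear) = log2(1 + 13.1826) = 3.826

3.826 bits/s/Hz


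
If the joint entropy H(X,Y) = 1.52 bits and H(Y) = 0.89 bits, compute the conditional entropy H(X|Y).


H(X|Y) = H(X,Y) - H(Y) = 1.52 - 0.89 = 0.63

0.63 bits


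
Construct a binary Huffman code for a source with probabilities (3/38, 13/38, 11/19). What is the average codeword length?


Huffman construction (repeatedly merge the two least-probable nodes; each merge adds 1 bit to every symbol beneath it): 3/38 + 13/38 = 8/19; 8/19 + 11/19 = 1. Resulting codeword lengths (in the order the probabilities were given): (2, 2, 1). L_avg = sum(p_i * l_i) = 3/38*2 + 13/38*2 + 11/19*1 = 27/19 = 1.4211

1.4211 bits


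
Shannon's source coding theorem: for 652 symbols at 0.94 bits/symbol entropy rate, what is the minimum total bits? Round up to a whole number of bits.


Minimum bits >= n * H = 652 * 0.94 = 612.88, rounded up to a whole number of bits = 613

613 bits


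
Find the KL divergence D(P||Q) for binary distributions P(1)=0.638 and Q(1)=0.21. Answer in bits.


KL = p*log2(p/q) + (1-p)*log2((1-p)/(1-q)) = 0.638*log2(0.638/0.21) + 0.362*log2(0.362/0.79) = 0.6153

0.6153 bits


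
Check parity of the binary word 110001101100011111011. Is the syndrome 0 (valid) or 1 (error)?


Syndrome = XOR of all bits = 1 XOR 1 XOR 0 XOR 0 XOR 0 XOR 1 XOR 1 XOR 0 XOR 1 XOR 1 XOR 0 XOR 0 XOR 0 XOR 1 XOR 1 XOR 1 XOR 1 XOR 1 XOR 0 XOR 1 XOR 1 = 1

1


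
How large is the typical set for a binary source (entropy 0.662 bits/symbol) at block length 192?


log2|A_typical| = nH = 192 * 0.662 = 127.104, so |A_typical| ~ 2^127.104 = 1.829e+38

1.829e+38


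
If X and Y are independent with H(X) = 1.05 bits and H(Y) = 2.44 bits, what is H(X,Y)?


For independent variables, H(X,Y) = H(X) + H(Y) = 1.05 + 2.44 = 3.49

3.49 bits


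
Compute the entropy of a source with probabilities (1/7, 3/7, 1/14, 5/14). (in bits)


H = -sum(p_i * log2(p_i)). Terms: -(1/7)*log2(1/7) = 0.401051; -(3/7)*log2(3/7) = 0.523882; -(1/14)*log2(1/14) = 0.271954; -(5/14)*log2(5/14) = 0.530510. H = 0.401051 + 0.523882 + 0.271954 + 0.530510 = 1.7274

1.7274 bits


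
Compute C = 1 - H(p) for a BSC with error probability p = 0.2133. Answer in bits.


H(p) = -p*log2(p) - (1-p)*log2(1-p) = -0.2133*log2(0.2133) - 0.7867*log2(0.7867) = 0.475455 + 0.272288 = 0.7477. C = 1 - H(p) = 1 - 0.7477 = 0.2523

0.2523 bits


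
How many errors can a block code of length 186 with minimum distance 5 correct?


Correction capability = floor((d-1)/2) = floor((5-1)/2) = 2

2 errors


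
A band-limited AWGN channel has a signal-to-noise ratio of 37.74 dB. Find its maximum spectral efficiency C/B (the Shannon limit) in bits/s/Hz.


SNR_linear = 10^(37.74/10) = 5942.9216; C/B = log2(1 + SNR_linear) = log2(1 + 5942.9216) = 12.5372

12.5372 bits/s/Hz


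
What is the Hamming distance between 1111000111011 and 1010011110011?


Count differing positions: . ^ . ^ . ^ ^ . . ^ . . . = 5 differences

5


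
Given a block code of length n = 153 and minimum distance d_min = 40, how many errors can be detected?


Detection capability = d_min - 1 = 40 - 1 = 39

39 errors


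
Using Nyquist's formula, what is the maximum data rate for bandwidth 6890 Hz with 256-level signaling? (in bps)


Rate = 2 * B * log2(M) = 2 * 6890 * 8.0 = 110240.0

110240.0 bps


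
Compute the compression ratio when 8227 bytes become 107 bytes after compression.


Ratio = original / compressed = 8227 / 107 = 76.8879

76.8879


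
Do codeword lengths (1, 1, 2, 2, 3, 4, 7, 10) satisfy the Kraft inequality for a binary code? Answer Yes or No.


Kraft sum = sum(2^(-l_i)) = 1.6963, need <= 1. Result: violated (a binary prefix-free code with these lengths cannot exist)

No


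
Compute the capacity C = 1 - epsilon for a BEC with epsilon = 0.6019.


C = 1 - epsilon = 1 - 0.6019 = 0.3981

0.3981 bits


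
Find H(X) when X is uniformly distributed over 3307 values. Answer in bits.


H = log2(n) = log2(3307) = 11.6913

11.6913 bits


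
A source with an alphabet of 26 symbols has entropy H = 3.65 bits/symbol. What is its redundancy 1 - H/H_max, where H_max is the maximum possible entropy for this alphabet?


H_max = log2(K) = log2(26) = 4.7004 bits/symbol. Redundancy = 1 - H/H_max = 1 - 3.65/4.7004 = 1 - 0.7765 = 0.2235

0.2235


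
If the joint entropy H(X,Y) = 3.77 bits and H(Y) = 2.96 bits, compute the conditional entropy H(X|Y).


H(X|Y) = H(X,Y) - H(Y) = 3.77 - 2.96 = 0.81

0.81 bits


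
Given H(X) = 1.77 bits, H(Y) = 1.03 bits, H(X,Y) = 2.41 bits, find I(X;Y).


I(X;Y) = H(X) + H(Y) - H(X,Y) = 1.77 + 1.03 - 2.41 = 0.39

0.39 bits


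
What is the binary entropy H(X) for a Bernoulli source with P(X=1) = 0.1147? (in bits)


H = -p*log2(p) - (1-p)*log2(1-p). -0.1147*log2(0.1147) = 0.358330; -0.8853*log2(0.8853) = 0.155602. H = 0.358330 + 0.155602 = 0.5139

0.5139 bits


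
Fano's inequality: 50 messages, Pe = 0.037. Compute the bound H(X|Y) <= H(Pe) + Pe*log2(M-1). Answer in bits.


H(Pe) = -Pe*log2(Pe) - (1-Pe)*log2(1-Pe) = -0.037*log2(0.037) - 0.963*log2(0.963) = 0.175984 + 0.052380 = 0.2284. Pe*log2(M-1) = 0.037*log2(49) = 0.207744. Bound = H(Pe) + Pe*log2(M-1) = 0.175984 + 0.052380 + 0.207744 = 0.4361

0.4361 bits


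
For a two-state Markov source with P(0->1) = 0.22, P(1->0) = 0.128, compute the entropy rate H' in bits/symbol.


Stationary distribution: pi_0 = p10/(p01+p10) = 0.3678, pi_1 = 0.6322. Entropy rate H' = pi_0*H(p01) + pi_1*H(p10) = 0.3678*0.7602 + 0.6322*0.5519 = 0.6285

0.6285 bits/symbol


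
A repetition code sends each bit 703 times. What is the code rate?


Rate = k/n = 1/703

1/703


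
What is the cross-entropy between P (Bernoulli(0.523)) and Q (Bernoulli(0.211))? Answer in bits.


H(P,Q) = -p*log2(q) - (1-p)*log2(1-q). -0.523*log2(0.211) = 1.173970; -0.477*log2(0.789) = 0.163088. H(P,Q) = 1.173970 + 0.163088 = 1.3371

1.3371 bits


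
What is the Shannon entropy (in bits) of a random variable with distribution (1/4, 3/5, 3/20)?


H = -sum(p_i * log2(p_i)). Terms: -(1/4)*log2(1/4) = 0.500000; -(3/5)*log2(3/5) = 0.442179; -(3/20)*log2(3/20) = 0.410545. H = 0.500000 + 0.442179 + 0.410545 = 1.3527

1.3527 bits


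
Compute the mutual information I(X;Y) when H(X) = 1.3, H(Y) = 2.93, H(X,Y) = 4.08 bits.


I(X;Y) = H(X) + H(Y) - H(X,Y) = 1.3 + 2.93 - 4.08 = 0.15

0.15 bits


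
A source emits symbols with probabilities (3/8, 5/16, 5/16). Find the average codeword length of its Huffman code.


Huffman construction (repeatedly merge the two least-probable nodes; each merge adds 1 bit to every symbol beneath it): 5/16 + 5/16 = 5/8; 3/8 + 5/8 = 1. Resulting codeword lengths (in the order the probabilities were given): (1, 2, 2). L_avg = sum(p_i * l_i) = 3/8*1 + 5/16*2 + 5/16*2 = 13/8 = 1.625

1.625 bits


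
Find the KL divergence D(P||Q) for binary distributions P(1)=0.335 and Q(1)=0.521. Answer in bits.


KL = p*log2(p/q) + (1-p)*log2((1-p)/(1-q)) = 0.335*log2(0.335/0.521) + 0.665*log2(0.665/0.479) = 0.1013

0.1013 bits


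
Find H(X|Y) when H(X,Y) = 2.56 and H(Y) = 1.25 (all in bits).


H(X|Y) = H(X,Y) - H(Y) = 2.56 - 1.25 = 1.31

1.31 bits


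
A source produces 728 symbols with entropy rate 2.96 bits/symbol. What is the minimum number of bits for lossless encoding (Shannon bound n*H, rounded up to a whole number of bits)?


Minimum bits >= n * H = 728 * 2.96 = 2154.88, rounded up to a whole number of bits = 2155

2155 bits


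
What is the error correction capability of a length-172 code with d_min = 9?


Correction capability = floor((d-1)/2) = floor((9-1)/2) = 4

4 errors


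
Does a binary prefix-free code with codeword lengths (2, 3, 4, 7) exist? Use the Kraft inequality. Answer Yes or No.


Kraft sum = sum(2^(-l_i)) = 0.4453, need <= 1. Result: satisfied (a binary prefix-free code with these lengths exists)

Yes


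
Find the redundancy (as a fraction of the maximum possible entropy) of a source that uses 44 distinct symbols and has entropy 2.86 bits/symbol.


H_max = log2(K) = log2(44) = 5.4594 bits/symbol. Redundancy = 1 - H/H_max = 1 - 2.86/5.4594 = 1 - 0.5239 = 0.4761

0.4761


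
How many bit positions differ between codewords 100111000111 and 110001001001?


Count differing positions: . ^ . ^ ^ . . . ^ ^ ^ . = 6 differences

6


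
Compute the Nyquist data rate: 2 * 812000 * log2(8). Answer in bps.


Rate = 2 * B * log2(M) = 2 * 812000 * 3.0 = 4872000.0

4872000.0 bps


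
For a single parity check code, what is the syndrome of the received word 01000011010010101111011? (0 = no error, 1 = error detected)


Syndrome = XOR of all bits = 0 XOR 1 XOR 0 XOR 0 XOR 0 XOR 0 XOR 1 XOR 1 XOR 0 XOR 1 XOR 0 XOR 0 XOR 1 XOR 0 XOR 1 XOR 0 XOR 1 XOR 1 XOR 1 XOR 1 XOR 0 XOR 1 XOR 1 = 0

0


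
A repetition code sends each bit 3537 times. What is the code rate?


Rate = k/n = 1/3537

1/3537


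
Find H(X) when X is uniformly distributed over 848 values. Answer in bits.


H = log2(n) = log2(848) = 9.7279

9.7279 bits


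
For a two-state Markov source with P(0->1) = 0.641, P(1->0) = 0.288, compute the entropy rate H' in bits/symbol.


Stationary distribution: pi_0 = p10/(p01+p10) = 0.31, pi_1 = 0.69. Entropy rate H' = pi_0*H(p01) + pi_1*H(p10) = 0.31*0.9418 + 0.69*0.8661 = 0.8896

0.8896 bits/symbol


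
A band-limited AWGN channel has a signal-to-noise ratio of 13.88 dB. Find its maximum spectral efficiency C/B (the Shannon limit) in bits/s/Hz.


SNR_linear = 10^(13.88/10) = 24.4343; C/B = log2(1 + SNR_linear) = log2(1 + 24.4343) = 4.6687

4.6687 bits/s/Hz


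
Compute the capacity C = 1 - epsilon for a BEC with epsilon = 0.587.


C = 1 - epsilon = 1 - 0.587 = 0.413

0.413 bits


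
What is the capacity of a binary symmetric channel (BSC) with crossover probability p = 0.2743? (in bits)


H(p) = -p*log2(p) - (1-p)*log2(1-p) = -0.2743*log2(0.2743) - 0.7257*log2(0.7257) = 0.511891 + 0.335676 = 0.8476. C = 1 - H(p) = 1 - 0.8476 = 0.1524

0.1524 bits


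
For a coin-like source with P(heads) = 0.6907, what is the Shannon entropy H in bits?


H = -p*log2(p) - (1-p)*log2(1-p). -0.6907*log2(0.6907) = 0.368743; -0.3093*log2(0.3093) = 0.523621. H = 0.368743 + 0.523621 = 0.8924

0.8924 bits


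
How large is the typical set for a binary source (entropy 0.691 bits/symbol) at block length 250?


log2|A_typical| = nH = 250 * 0.691 = 172.75, so |A_typical| ~ 2^172.75 = 1.007e+52

1.007e+52


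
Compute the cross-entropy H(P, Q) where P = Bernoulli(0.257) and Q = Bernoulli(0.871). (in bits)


H(P,Q) = -p*log2(q) - (1-p)*log2(1-q). -0.257*log2(0.871) = 0.051209; -0.743*log2(0.129) = 2.195236. H(P,Q) = 0.051209 + 2.195236 = 2.2464

2.2464 bits
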